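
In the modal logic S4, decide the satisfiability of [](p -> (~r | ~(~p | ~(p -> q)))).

Yes, satisfiable

1. [](p -> (~r | ~(~p | ~(p -> q)))), 0
2. p -> (~r | ~(~p | ~(p -> q))), 0
3. ~r | ~(~p | ~(p -> q)), 0
4. ~(~p | ~(p -> q)), 0
5. p, 0
6. p -> q, 0
7. q, 0
Accessibility: 0R0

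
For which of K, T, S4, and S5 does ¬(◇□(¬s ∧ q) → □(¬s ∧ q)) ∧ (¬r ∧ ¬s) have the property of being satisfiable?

S5-tableau for the formula:
1. ¬(◇□(¬s ∧ q) → □(¬s ∧ q)) ∧ (¬r ∧ ¬s), w0
2. ¬(◇□(¬s ∧ q) → □(¬s ∧ q)), w0   [∧-rule on 1]
3. ¬r ∧ ¬s, w0   [∧-rule on 1]
4. ◇□(¬s ∧ q), w0   [¬→-rule on 2]
5. ¬□(¬s ∧ q), w0   [¬→-rule on 2]
6. ¬r, w0   [∧-rule on 3]
7. ¬s, w0   [∧-rule on 3]
8. □(¬s ∧ q), w1   [◇-rule on 4: fresh world w1, w0Rw1]
9. ¬s ∧ q, w0   [□-rule on 8 via w1Rw0]
10. q, w0   [∧-rule on 9]
11. ¬s ∧ q, w1   [□-rule on 8 via w1Rw1]
12. ¬s, w1   [∧-rule on 11]
13. q, w1   [∧-rule on 11]
14. ¬(¬s ∧ q), w2   [¬□-rule on 5: fresh world w2, w0Rw2]
15. ¬s ∧ q, w2   [□-rule on 8 via w1Rw2]
16. ¬s, w2   [∧-rule on 15]
17. q, w2   [∧-rule on 15]
18. ¬q, w2   [¬∧-rule on 14 (branches; this branch)]
Accessibility: w0Rw0, w0Rw1, w0Rw2, w1Rw0, w1Rw1, w1Rw2, w2Rw0, w2Rw1, w2Rw2
Branch closes: q and ¬q both at w2.
Every branch closes (one shown): unsatisfiable in S5.
S4-tableau for the formula:
1. ¬(◇□(¬s ∧ q) → □(¬s ∧ q)) ∧ (¬r ∧ ¬s), w0
2. ¬(◇□(¬s ∧ q) → □(¬s ∧ q)), w0   [∧-rule on 1]
3. ¬r ∧ ¬s, w0   [∧-rule on 1]
4. ◇□(¬s ∧ q), w0   [¬→-rule on 2]
5. ¬□(¬s ∧ q), w0   [¬→-rule on 2]
6. ¬r, w0   [∧-rule on 3]
7. ¬s, w0   [∧-rule on 3]
8. □(¬s ∧ q), w1   [◇-rule on 4: fresh world w1, w0Rw1]
9. ¬s ∧ q, w1   [□-rule on 8 via w1Rw1]
10. ¬s, w1   [∧-rule on 9]
11. q, w1   [∧-rule on 9]
12. ¬(¬s ∧ q), w2   [¬□-rule on 5: fresh world w2, w0Rw2]
13. ¬q, w2   [¬∧-rule on 12 (branches; this branch)]
Accessibility: w0Rw0, w0Rw1, w0Rw2, w1Rw1, w2Rw2
Complete open branch: satisfiable in S4, hence also in K, T (this S4-model is also a K-model and a T-model).

K, T, S4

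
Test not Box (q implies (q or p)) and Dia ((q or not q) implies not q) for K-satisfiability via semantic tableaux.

Unsatisfiable (every branch closes)

1. not Box (q implies (q or p)) and Dia ((q or not q) implies not q), w0
2. not Box (q implies (q or p)), w0
3. Dia ((q or not q) implies not q), w0
4. not (q implies (q or p)), w1
5. q, w1
6. not (q or p), w1
7. not q, w1
8. not p, w1
Accessibility: w0Rw1
Branch closes: q and not q both at w1.
Every branch closes; the branch above is one of them.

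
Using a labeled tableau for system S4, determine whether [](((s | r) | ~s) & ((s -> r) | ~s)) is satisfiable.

Satisfiable

1. [](((s | r) | ~s) & ((s -> r) | ~s)), u
2. ((s | r) | ~s) & ((s -> r) | ~s), u
3. (s | r) | ~s, u
4. (s -> r) | ~s, u
5. ~s, u
Accessibility: uRu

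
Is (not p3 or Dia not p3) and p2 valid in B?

Tableau for the negation not ((not p3 or Dia not p3) and p2):
1. not ((not p3 or Dia not p3) and p2), 0
2. not p2, 0   [neg-and-rule on 1 (branches; this branch)]
Accessibility: 0R0
The negation has an open branch (countermodel exists).

Not valid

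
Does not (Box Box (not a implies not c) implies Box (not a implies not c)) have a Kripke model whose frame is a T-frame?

1. not (Box Box (not a implies not c) implies Box (not a implies not c)), u
2. Box Box (not a implies not c), u
3. not Box (not a implies not c), u
4. Box (not a implies not c), u
5. not a implies not c, u
6. not c, u
7. not (not a implies not c), v
8. not a, v
9. c, v
10. Box (not a implies not c), v
11. not a implies not c, v
12. not c, v
Accessibility: uRu, uRv, vRv
Branch closes: c and not c both at v.
(One branch shown.) All branches close.

No, unsatisfiable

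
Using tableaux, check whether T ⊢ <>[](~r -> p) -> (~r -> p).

No, not valid

Tableau for the negation ~(<>[](~r -> p) -> (~r -> p)):
1. ~(<>[](~r -> p) -> (~r -> p)), u
2. <>[](~r -> p), u   [~->-rule on 1]
3. ~(~r -> p), u   [~->-rule on 1]
4. ~r, u   [~->-rule on 3]
5. ~p, u   [~->-rule on 3]
6. [](~r -> p), v   [<>-rule on 2: fresh world v, uRv]
7. ~r -> p, v   [[]-rule on 6 via vRv]
8. p, v   [->-rule on 7 (branches; this branch)]
Accessibility: uRu, uRv, vRv
The negation has an open branch (countermodel exists).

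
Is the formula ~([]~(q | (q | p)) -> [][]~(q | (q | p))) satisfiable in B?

Yes, satisfiable

1. ~([]~(q | (q | p)) -> [][]~(q | (q | p))), 0
2. []~(q | (q | p)), 0
3. ~[][]~(q | (q | p)), 0
4. ~(q | (q | p)), 0
5. ~q, 0
6. ~(q | p), 0
7. ~p, 0
8. ~[]~(q | (q | p)), 1
9. ~(q | (q | p)), 1
10. ~q, 1
11. ~(q | p), 1
12. ~p, 1
13. q | (q | p), 2
14. q | p, 2
15. p, 2
Accessibility: 0R0, 0R1, 1R0, 1R1, 1R2, 2R1, 2R2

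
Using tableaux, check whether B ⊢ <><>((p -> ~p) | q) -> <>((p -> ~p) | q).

Tableau for the negation ~(<><>((p -> ~p) | q) -> <>((p -> ~p) | q)):
1. ~(<><>((p -> ~p) | q) -> <>((p -> ~p) | q)), 0
2. <><>((p -> ~p) | q), 0   [~->-rule on 1]
3. ~<>((p -> ~p) | q), 0   [~->-rule on 1]
4. ~((p -> ~p) | q), 0   [~<>-rule on 3 via 0R0]
5. ~(p -> ~p), 0   [~|-rule on 4]
6. ~q, 0   [~|-rule on 4]
7. p, 0   [~->-rule on 5]
8. <>((p -> ~p) | q), 1   [<>-rule on 2: fresh world 1, 0R1]
9. ~((p -> ~p) | q), 1   [~<>-rule on 3 via 0R1]
10. ~(p -> ~p), 1   [~|-rule on 9]
11. ~q, 1   [~|-rule on 9]
12. p, 1   [~->-rule on 10]
13. (p -> ~p) | q, 2   [<>-rule on 8: fresh world 2, 1R2]
14. q, 2   [|-rule on 13 (branches; this branch)]
Accessibility: 0R0, 0R1, 1R0, 1R1, 1R2, 2R1, 2R2
The negation has an open branch (countermodel exists).

Invalid (countermodel exists)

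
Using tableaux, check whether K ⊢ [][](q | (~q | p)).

Tableau for the negation ~[][](q | (~q | p)):
1. ~[][](q | (~q | p)), 0
2. ~[](q | (~q | p)), 1
3. ~(q | (~q | p)), 2
4. ~q, 2
5. ~(~q | p), 2
6. q, 2
7. ~p, 2
Accessibility: 0R1, 1R2
Branch closes: q and ~q both at 2.
Every branch of the negation's tableau closes; the branch above is one of them.

Yes, valid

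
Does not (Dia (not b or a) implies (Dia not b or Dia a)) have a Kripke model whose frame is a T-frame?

1. not (Dia (not b or a) implies (Dia not b or Dia a)), u
2. Dia (not b or a), u   [neg-implies-rule on 1]
3. not (Dia not b or Dia a), u   [neg-implies-rule on 1]
4. not Dia not b, u   [neg-or-rule on 3]
5. not Dia a, u   [neg-or-rule on 3]
6. b, u   [neg-Dia-rule on 4 via uRu]
7. not a, u   [neg-Dia-rule on 5 via uRu]
8. not b or a, v   [Dia-rule on 2: fresh world v, uRv]
9. b, v   [neg-Dia-rule on 4 via uRv]
10. not a, v   [neg-Dia-rule on 5 via uRv]
11. a, v   [or-rule on 8 (branches; this branch)]
Accessibility: uRu, uRv, vRv
Branch closes: a and not a both at v.
All branches of the tableau close; one closing branch shown above.

Unsatisfiable (every branch closes)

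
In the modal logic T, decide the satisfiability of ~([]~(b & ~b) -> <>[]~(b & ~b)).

1. ~([]~(b & ~b) -> <>[]~(b & ~b)), 0
2. []~(b & ~b), 0
3. ~<>[]~(b & ~b), 0
4. ~(b & ~b), 0
5. ~[]~(b & ~b), 0
6. b, 0
7. b & ~b, 1
8. b, 1
9. ~b, 1
Accessibility: 0R0, 0R1, 1R1
Branch closes: b and ~b both at 1.
(One branch shown.) All branches close.

Unsatisfiable (every branch closes)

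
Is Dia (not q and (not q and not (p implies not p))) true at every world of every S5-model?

Tableau for the negation not Dia (not q and (not q and not (p implies not p))):
1. not Dia (not q and (not q and not (p implies not p))), 0
2. not (not q and (not q and not (p implies not p))), 0   [neg-Dia-rule on 1 via 0R0]
3. not (not q and not (p implies not p)), 0   [neg-and-rule on 2 (branches; this branch)]
4. p implies not p, 0   [neg-and-rule on 3 (branches; this branch)]
5. not p, 0   [implies-rule on 4 (branches; this branch)]
Accessibility: 0R0
The negation has an open branch (countermodel exists).

Not valid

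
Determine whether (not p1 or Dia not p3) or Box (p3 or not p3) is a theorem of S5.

Tableau for the negation not ((not p1 or Dia not p3) or Box (p3 or not p3)):
1. not ((not p1 or Dia not p3) or Box (p3 or not p3)), w0
2. not (not p1 or Dia not p3), w0
3. not Box (p3 or not p3), w0
4. p1, w0
5. not Dia not p3, w0
6. p3, w0
7. not (p3 or not p3), w1
8. not p3, w1
9. p3, w1
Accessibility: w0Rw0, w0Rw1, w1Rw0, w1Rw1
Branch closes: p3 and not p3 both at w1.
Every branch of the negation's tableau closes; the branch above is one of them.

Valid in S5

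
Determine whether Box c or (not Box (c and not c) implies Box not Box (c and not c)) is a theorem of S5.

Tableau for the negation not (Box c or (not Box (c and not c) implies Box not Box (c and not c))):
1. not (Box c or (not Box (c and not c) implies Box not Box (c and not c))), w0
2. not Box c, w0
3. not (not Box (c and not c) implies Box not Box (c and not c)), w0
4. not Box (c and not c), w0
5. not Box not Box (c and not c), w0
6. not c, w1
7. not (c and not c), w2
8. c, w2
9. Box (c and not c), w3
10. c and not c, w0
11. c, w0
12. not c, w0
Accessibility: w0Rw0, w0Rw1, w0Rw2, w0Rw3, w1Rw0, w1Rw1, w1Rw2, w1Rw3, w2Rw0, w2Rw1, w2Rw2, w2Rw3, w3Rw0, w3Rw1, w3Rw2, w3Rw3
Branch closes: c and not c both at w0.
All branches of the negation close; one closing branch shown above.

Valid in S5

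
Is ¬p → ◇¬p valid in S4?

Tableau for the negation ¬(¬p → ◇¬p):
1. ¬(¬p → ◇¬p), w0
2. ¬p, w0
3. ¬◇¬p, w0
4. p, w0
Accessibility: w0Rw0
Branch closes: p and ¬p both at w0.
All branches of the negation close; one closing branch shown above.

Yes, valid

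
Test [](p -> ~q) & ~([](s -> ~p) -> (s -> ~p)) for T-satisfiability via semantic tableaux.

No, unsatisfiable

1. [](p -> ~q) & ~([](s -> ~p) -> (s -> ~p)), u
2. [](p -> ~q), u   [&-rule on 1]
3. ~([](s -> ~p) -> (s -> ~p)), u   [&-rule on 1]
4. [](s -> ~p), u   [~->-rule on 3]
5. ~(s -> ~p), u   [~->-rule on 3]
6. s, u   [~->-rule on 5]
7. p, u   [~->-rule on 5]
8. p -> ~q, u   [[]-rule on 2 via uRu]
9. s -> ~p, u   [[]-rule on 4 via uRu]
10. ~q, u   [->-rule on 8 (branches; this branch)]
11. ~p, u   [->-rule on 9 (branches; this branch)]
Accessibility: uRu
Branch closes: p and ~p both at u.
All branches of the tableau close; one closing branch shown above.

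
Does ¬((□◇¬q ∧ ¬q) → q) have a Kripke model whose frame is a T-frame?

Satisfiable (open branch found)

1. ¬((□◇¬q ∧ ¬q) → q), 0
2. □◇¬q ∧ ¬q, 0
3. ¬q, 0
4. □◇¬q, 0
5. ◇¬q, 0
6. ¬q, 1
7. ◇¬q, 1
8. ¬q, 2
Accessibility: 0R0, 0R1, 1R1, 1R2, 2R2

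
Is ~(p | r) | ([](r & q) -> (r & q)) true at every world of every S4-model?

Yes, valid

Tableau for the negation ~(~(p | r) | ([](r & q) -> (r & q))):
1. ~(~(p | r) | ([](r & q) -> (r & q))), u
2. p | r, u
3. ~([](r & q) -> (r & q)), u
4. [](r & q), u
5. ~(r & q), u
6. r & q, u
7. r, u
8. q, u
9. ~q, u
Accessibility: uRu
Branch closes: q and ~q both at u.
All branches of the negation close; one closing branch shown above.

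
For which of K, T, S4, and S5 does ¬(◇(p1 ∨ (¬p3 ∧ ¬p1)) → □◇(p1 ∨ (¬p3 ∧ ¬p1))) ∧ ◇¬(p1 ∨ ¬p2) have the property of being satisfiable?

S4-tableau for the formula:
1. ¬(◇(p1 ∨ (¬p3 ∧ ¬p1)) → □◇(p1 ∨ (¬p3 ∧ ¬p1))) ∧ ◇¬(p1 ∨ ¬p2), 0
2. ¬(◇(p1 ∨ (¬p3 ∧ ¬p1)) → □◇(p1 ∨ (¬p3 ∧ ¬p1))), 0
3. ◇¬(p1 ∨ ¬p2), 0
4. ◇(p1 ∨ (¬p3 ∧ ¬p1)), 0
5. ¬□◇(p1 ∨ (¬p3 ∧ ¬p1)), 0
6. ¬(p1 ∨ ¬p2), 1
7. ¬p1, 1
8. p2, 1
9. p1 ∨ (¬p3 ∧ ¬p1), 2
10. ¬p3 ∧ ¬p1, 2
11. ¬p3, 2
12. ¬p1, 2
13. ¬◇(p1 ∨ (¬p3 ∧ ¬p1)), 3
14. ¬(p1 ∨ (¬p3 ∧ ¬p1)), 3
15. ¬p1, 3
16. ¬(¬p3 ∧ ¬p1), 3
17. p3, 3
Accessibility: 0R0, 0R1, 0R2, 0R3, 1R1, 2R2, 3R3
Complete open branch: satisfiable in S4, hence also in K, T (this S4-model is also a K-model and a T-model).
S5-tableau for the formula:
1. ¬(◇(p1 ∨ (¬p3 ∧ ¬p1)) → □◇(p1 ∨ (¬p3 ∧ ¬p1))) ∧ ◇¬(p1 ∨ ¬p2), 0
2. ¬(◇(p1 ∨ (¬p3 ∧ ¬p1)) → □◇(p1 ∨ (¬p3 ∧ ¬p1))), 0
3. ◇¬(p1 ∨ ¬p2), 0
4. ◇(p1 ∨ (¬p3 ∧ ¬p1)), 0
5. ¬□◇(p1 ∨ (¬p3 ∧ ¬p1)), 0
6. ¬(p1 ∨ ¬p2), 1
7. ¬p1, 1
8. p2, 1
9. p1 ∨ (¬p3 ∧ ¬p1), 2
10. ¬p3 ∧ ¬p1, 2
11. ¬p3, 2
12. ¬p1, 2
13. ¬◇(p1 ∨ (¬p3 ∧ ¬p1)), 3
14. ¬(p1 ∨ (¬p3 ∧ ¬p1)), 0
15. ¬p1, 0
16. ¬(¬p3 ∧ ¬p1), 0
17. ¬(p1 ∨ (¬p3 ∧ ¬p1)), 1
18. ¬(¬p3 ∧ ¬p1), 1
19. ¬(p1 ∨ (¬p3 ∧ ¬p1)), 2
20. ¬(¬p3 ∧ ¬p1), 2
21. ¬(p1 ∨ (¬p3 ∧ ¬p1)), 3
22. ¬p1, 3
23. ¬(¬p3 ∧ ¬p1), 3
24. p3, 0
25. p3, 1
26. p1, 2
Accessibility: 0R0, 0R1, 0R2, 0R3, 1R0, 1R1, 1R2, 1R3, 2R0, 2R1, 2R2, 2R3, 3R0, 3R1, 3R2, 3R3
Branch closes: p1 and ¬p1 both at 2.
Every branch closes (one shown): unsatisfiable in S5.

K, T, S4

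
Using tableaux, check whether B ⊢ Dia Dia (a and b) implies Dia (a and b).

Not valid

Tableau for the negation not (Dia Dia (a and b) implies Dia (a and b)):
1. not (Dia Dia (a and b) implies Dia (a and b)), 0
2. Dia Dia (a and b), 0
3. not Dia (a and b), 0
4. not (a and b), 0
5. not b, 0
6. Dia (a and b), 1
7. not (a and b), 1
8. not b, 1
9. a and b, 2
10. a, 2
11. b, 2
Accessibility: 0R0, 0R1, 1R0, 1R1, 1R2, 2R1, 2R2
The negation has an open branch (countermodel exists).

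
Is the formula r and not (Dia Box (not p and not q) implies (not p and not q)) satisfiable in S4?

1. r and not (Dia Box (not p and not q) implies (not p and not q)), 0
2. r, 0   [and-rule on 1]
3. not (Dia Box (not p and not q) implies (not p and not q)), 0   [and-rule on 1]
4. Dia Box (not p and not q), 0   [neg-implies-rule on 3]
5. not (not p and not q), 0   [neg-implies-rule on 3]
6. q, 0   [neg-and-rule on 5 (branches; this branch)]
7. Box (not p and not q), 1   [Dia-rule on 4: fresh world 1, 0R1]
8. not p and not q, 1   [Box-rule on 7 via 1R1]
9. not p, 1   [and-rule on 8]
10. not q, 1   [and-rule on 8]
Accessibility: 0R0, 0R1, 1R1

Satisfiable (open branch found)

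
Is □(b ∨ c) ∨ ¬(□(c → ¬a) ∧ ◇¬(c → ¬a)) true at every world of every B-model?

Valid in B

Tableau for the negation ¬(□(b ∨ c) ∨ ¬(□(c → ¬a) ∧ ◇¬(c → ¬a))):
1. ¬(□(b ∨ c) ∨ ¬(□(c → ¬a) ∧ ◇¬(c → ¬a))), w0
2. ¬□(b ∨ c), w0   [¬∨-rule on 1]
3. □(c → ¬a) ∧ ◇¬(c → ¬a), w0   [¬∨-rule on 1]
4. □(c → ¬a), w0   [∧-rule on 3]
5. ◇¬(c → ¬a), w0   [∧-rule on 3]
6. c → ¬a, w0   [□-rule on 4 via w0Rw0]
7. ¬a, w0   [→-rule on 6 (branches; this branch)]
8. ¬(b ∨ c), w1   [¬□-rule on 2: fresh world w1, w0Rw1]
9. ¬b, w1   [¬∨-rule on 8]
10. ¬c, w1   [¬∨-rule on 8]
11. c → ¬a, w1   [□-rule on 4 via w0Rw1]
12. ¬a, w1   [→-rule on 11 (branches; this branch)]
13. ¬(c → ¬a), w2   [◇-rule on 5: fresh world w2, w0Rw2]
14. c, w2   [¬→-rule on 13]
15. a, w2   [¬→-rule on 13]
16. c → ¬a, w2   [□-rule on 4 via w0Rw2]
17. ¬a, w2   [→-rule on 16 (branches; this branch)]
Accessibility: w0Rw0, w0Rw1, w0Rw2, w1Rw0, w1Rw1, w2Rw0, w2Rw2
Branch closes: a and ¬a both at w2.
All branches of the negation close; one closing branch shown above.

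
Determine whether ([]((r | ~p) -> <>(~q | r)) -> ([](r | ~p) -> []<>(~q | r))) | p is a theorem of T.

Valid in T

Tableau for the negation ~(([]((r | ~p) -> <>(~q | r)) -> ([](r | ~p) -> []<>(~q | r))) | p):
1. ~(([]((r | ~p) -> <>(~q | r)) -> ([](r | ~p) -> []<>(~q | r))) | p), u
2. ~([]((r | ~p) -> <>(~q | r)) -> ([](r | ~p) -> []<>(~q | r))), u
3. ~p, u
4. []((r | ~p) -> <>(~q | r)), u
5. ~([](r | ~p) -> []<>(~q | r)), u
6. [](r | ~p), u
7. ~[]<>(~q | r), u
8. (r | ~p) -> <>(~q | r), u
9. r | ~p, u
10. <>(~q | r), u
11. ~<>(~q | r), v
12. (r | ~p) -> <>(~q | r), v
13. r | ~p, v
14. ~(~q | r), v
15. q, v
16. ~r, v
17. <>(~q | r), v
18. ~p, v
19. ~q | r, w
20. (r | ~p) -> <>(~q | r), w
21. r | ~p, w
22. r, w
23. <>(~q | r), w
24. ~p, w
25. ~q | r, x
26. ~(~q | r), x
27. q, x
28. ~r, x
29. r, x
Accessibility: uRu, uRv, uRw, vRv, vRx, wRw, xRx
Branch closes: r and ~r both at x.
All branches of the negation close; one closing branch shown above.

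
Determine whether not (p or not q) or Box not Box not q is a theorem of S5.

Tableau for the negation not (not (p or not q) or Box not Box not q):
1. not (not (p or not q) or Box not Box not q), u
2. p or not q, u
3. not Box not Box not q, u
4. not q, u
5. Box not q, v
6. not q, v
Accessibility: uRu, uRv, vRu, vRv
The negation has an open branch (countermodel exists).

No, not valid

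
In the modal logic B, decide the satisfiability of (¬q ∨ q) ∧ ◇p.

1. (¬q ∨ q) ∧ ◇p, u
2. ¬q ∨ q, u
3. ◇p, u
4. q, u
5. p, v
Accessibility: uRu, uRv, vRu, vRv

Yes, satisfiable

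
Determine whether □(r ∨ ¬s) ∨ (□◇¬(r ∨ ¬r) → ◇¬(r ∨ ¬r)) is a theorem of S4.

Valid in S4

Tableau for the negation ¬(□(r ∨ ¬s) ∨ (□◇¬(r ∨ ¬r) → ◇¬(r ∨ ¬r))):
1. ¬(□(r ∨ ¬s) ∨ (□◇¬(r ∨ ¬r) → ◇¬(r ∨ ¬r))), w0
2. ¬□(r ∨ ¬s), w0
3. ¬(□◇¬(r ∨ ¬r) → ◇¬(r ∨ ¬r)), w0
4. □◇¬(r ∨ ¬r), w0
5. ¬◇¬(r ∨ ¬r), w0
6. ◇¬(r ∨ ¬r), w0
7. r ∨ ¬r, w0
8. ¬r, w0
9. ¬(r ∨ ¬s), w1
10. ¬r, w1
11. s, w1
12. ◇¬(r ∨ ¬r), w1
13. r ∨ ¬r, w1
14. ¬(r ∨ ¬r), w2
15. ¬r, w2
16. r, w2
Accessibility: w0Rw0, w0Rw1, w0Rw2, w1Rw1, w2Rw2
Branch closes: r and ¬r both at w2.
Every branch of the negation's tableau closes; the branch above is one of them.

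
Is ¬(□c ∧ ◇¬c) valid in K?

Yes, valid

Tableau for the negation □c ∧ ◇¬c:
1. □c ∧ ◇¬c, w0
2. □c, w0
3. ◇¬c, w0
4. ¬c, w1
5. c, w1
Accessibility: w0Rw1
Branch closes: c and ¬c both at w1.
All branches of the negation close; one closing branch shown above.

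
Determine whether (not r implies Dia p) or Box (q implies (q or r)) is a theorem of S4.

Tableau for the negation not ((not r implies Dia p) or Box (q implies (q or r))):
1. not ((not r implies Dia p) or Box (q implies (q or r))), w0
2. not (not r implies Dia p), w0   [neg-or-rule on 1]
3. not Box (q implies (q or r)), w0   [neg-or-rule on 1]
4. not r, w0   [neg-implies-rule on 2]
5. not Dia p, w0   [neg-implies-rule on 2]
6. not p, w0   [neg-Dia-rule on 5 via w0Rw0]
7. not (q implies (q or r)), w1   [neg-Box-rule on 3: fresh world w1, w0Rw1]
8. q, w1   [neg-implies-rule on 7]
9. not (q or r), w1   [neg-implies-rule on 7]
10. not q, w1   [neg-or-rule on 9]
11. not r, w1   [neg-or-rule on 9]
Accessibility: w0Rw0, w0Rw1, w1Rw1
Branch closes: q and not q both at w1.
All branches of the negation close; one closing branch shown above.

Yes, valid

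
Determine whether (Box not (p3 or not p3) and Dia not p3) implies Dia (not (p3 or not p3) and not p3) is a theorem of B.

Valid in B

Tableau for the negation not ((Box not (p3 or not p3) and Dia not p3) implies Dia (not (p3 or not p3) and not p3)):
1. not ((Box not (p3 or not p3) and Dia not p3) implies Dia (not (p3 or not p3) and not p3)), u
2. Box not (p3 or not p3) and Dia not p3, u
3. not Dia (not (p3 or not p3) and not p3), u
4. Box not (p3 or not p3), u
5. Dia not p3, u
6. not (not (p3 or not p3) and not p3), u
7. not (p3 or not p3), u
8. not p3, u
9. p3, u
Accessibility: uRu
Branch closes: p3 and not p3 both at u.
Every branch of the negation's tableau closes; the branch above is one of them.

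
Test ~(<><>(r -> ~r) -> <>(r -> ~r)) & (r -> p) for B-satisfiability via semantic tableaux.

Satisfiable (open branch found)

1. ~(<><>(r -> ~r) -> <>(r -> ~r)) & (r -> p), w0
2. ~(<><>(r -> ~r) -> <>(r -> ~r)), w0
3. r -> p, w0
4. <><>(r -> ~r), w0
5. ~<>(r -> ~r), w0
6. ~(r -> ~r), w0
7. r, w0
8. p, w0
9. <>(r -> ~r), w1
10. ~(r -> ~r), w1
11. r, w1
12. r -> ~r, w2
13. ~r, w2
Accessibility: w0Rw0, w0Rw1, w1Rw0, w1Rw1, w1Rw2, w2Rw1, w2Rw2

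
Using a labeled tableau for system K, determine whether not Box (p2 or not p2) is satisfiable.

No, unsatisfiable

1. not Box (p2 or not p2), w0
2. not (p2 or not p2), w1
3. not p2, w1
4. p2, w1
Accessibility: w0Rw1
Branch closes: p2 and not p2 both at w1.
Every branch closes; the branch above is one of them.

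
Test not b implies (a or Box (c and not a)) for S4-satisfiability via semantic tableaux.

1. not b implies (a or Box (c and not a)), w0
2. a or Box (c and not a), w0   [implies-rule on 1 (branches; this branch)]
3. Box (c and not a), w0   [or-rule on 2 (branches; this branch)]
4. c and not a, w0   [Box-rule on 3 via w0Rw0]
5. c, w0   [and-rule on 4]
6. not a, w0   [and-rule on 4]
Accessibility: w0Rw0

Satisfiable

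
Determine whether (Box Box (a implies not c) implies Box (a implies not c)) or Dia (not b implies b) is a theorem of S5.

Valid in S5

Tableau for the negation not ((Box Box (a implies not c) implies Box (a implies not c)) or Dia (not b implies b)):
1. not ((Box Box (a implies not c) implies Box (a implies not c)) or Dia (not b implies b)), u
2. not (Box Box (a implies not c) implies Box (a implies not c)), u
3. not Dia (not b implies b), u
4. Box Box (a implies not c), u
5. not Box (a implies not c), u
6. not (not b implies b), u
7. not b, u
8. Box (a implies not c), u
9. a implies not c, u
10. not c, u
11. not (a implies not c), v
12. a, v
13. c, v
14. not (not b implies b), v
15. not b, v
16. Box (a implies not c), v
17. a implies not c, v
18. not c, v
Accessibility: uRu, uRv, vRu, vRv
Branch closes: c and not c both at v.
Every branch of the negation's tableau closes; the branch above is one of them.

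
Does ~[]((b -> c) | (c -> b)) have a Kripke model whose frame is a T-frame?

1. ~[]((b -> c) | (c -> b)), w0
2. ~((b -> c) | (c -> b)), w1   [~[]-rule on 1: fresh world w1, w0Rw1]
3. ~(b -> c), w1   [~|-rule on 2]
4. ~(c -> b), w1   [~|-rule on 2]
5. b, w1   [~->-rule on 3]
6. ~c, w1   [~->-rule on 3]
7. c, w1   [~->-rule on 4]
8. ~b, w1   [~->-rule on 4]
Accessibility: w0Rw0, w0Rw1, w1Rw1
Branch closes: c and ~c both at w1.
Every branch closes; the branch above is one of them.

Unsatisfiable (every branch closes)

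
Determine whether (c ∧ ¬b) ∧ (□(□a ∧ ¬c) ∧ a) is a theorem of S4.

Tableau for the negation ¬((c ∧ ¬b) ∧ (□(□a ∧ ¬c) ∧ a)):
1. ¬((c ∧ ¬b) ∧ (□(□a ∧ ¬c) ∧ a)), w0
2. ¬(□(□a ∧ ¬c) ∧ a), w0   [¬∧-rule on 1 (branches; this branch)]
3. ¬a, w0   [¬∧-rule on 2 (branches; this branch)]
Accessibility: w0Rw0
The negation has an open branch (countermodel exists).

No, not valid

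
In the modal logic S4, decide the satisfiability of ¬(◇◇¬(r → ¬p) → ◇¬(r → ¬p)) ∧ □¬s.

No, unsatisfiable

1. ¬(◇◇¬(r → ¬p) → ◇¬(r → ¬p)) ∧ □¬s, 0
2. ¬(◇◇¬(r → ¬p) → ◇¬(r → ¬p)), 0
3. □¬s, 0
4. ◇◇¬(r → ¬p), 0
5. ¬◇¬(r → ¬p), 0
6. ¬s, 0
7. r → ¬p, 0
8. ¬p, 0
9. ◇¬(r → ¬p), 1
10. ¬s, 1
11. r → ¬p, 1
12. ¬p, 1
13. ¬(r → ¬p), 2
14. r, 2
15. p, 2
16. ¬s, 2
17. r → ¬p, 2
18. ¬p, 2
Accessibility: 0R0, 0R1, 0R2, 1R1, 1R2, 2R2
Branch closes: p and ¬p both at 2.
(One branch shown.) All branches close.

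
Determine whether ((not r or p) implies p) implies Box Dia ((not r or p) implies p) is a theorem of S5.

Valid

Tableau for the negation not (((not r or p) implies p) implies Box Dia ((not r or p) implies p)):
1. not (((not r or p) implies p) implies Box Dia ((not r or p) implies p)), 0
2. (not r or p) implies p, 0   [neg-implies-rule on 1]
3. not Box Dia ((not r or p) implies p), 0   [neg-implies-rule on 1]
4. not (not r or p), 0   [implies-rule on 2 (branches; this branch)]
5. r, 0   [neg-or-rule on 4]
6. not p, 0   [neg-or-rule on 4]
7. not Dia ((not r or p) implies p), 1   [neg-Box-rule on 3: fresh world 1, 0R1]
8. not ((not r or p) implies p), 0   [neg-Dia-rule on 7 via 1R0]
9. not r or p, 0   [neg-implies-rule on 8]
10. not ((not r or p) implies p), 1   [neg-Dia-rule on 7 via 1R1]
11. not r or p, 1   [neg-implies-rule on 10]
12. not p, 1   [neg-implies-rule on 10]
13. p, 0   [or-rule on 9 (branches; this branch)]
Accessibility: 0R0, 0R1, 1R0, 1R1
Branch closes: p and not p both at 0.
All branches of the negation close; one closing branch shown above.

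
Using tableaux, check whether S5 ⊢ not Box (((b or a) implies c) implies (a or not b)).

Invalid (countermodel exists)

Tableau for the negation Box (((b or a) implies c) implies (a or not b)):
1. Box (((b or a) implies c) implies (a or not b)), w0
2. ((b or a) implies c) implies (a or not b), w0
3. a or not b, w0
4. not b, w0
Accessibility: w0Rw0
The negation has an open branch (countermodel exists).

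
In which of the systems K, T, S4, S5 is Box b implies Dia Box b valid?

T, S4, S5

K-tableau for the negation not (Box b implies Dia Box b):
1. not (Box b implies Dia Box b), 0
2. Box b, 0
3. not Dia Box b, 0
Complete open branch: countermodel on a K-frame, so not valid in K.
T-tableau for the negation not (Box b implies Dia Box b):
1. not (Box b implies Dia Box b), 0
2. Box b, 0
3. not Dia Box b, 0
4. b, 0
5. not Box b, 0
6. not b, 1
7. b, 1
Accessibility: 0R0, 0R1, 1R1
Branch closes: b and not b both at 1.
Every branch closes (one shown): valid in T, hence also in S4, S5 (every theorem of T is a theorem of S4 and S5).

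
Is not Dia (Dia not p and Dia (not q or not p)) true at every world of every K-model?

Tableau for the negation Dia (Dia not p and Dia (not q or not p)):
1. Dia (Dia not p and Dia (not q or not p)), 0
2. Dia not p and Dia (not q or not p), 1
3. Dia not p, 1
4. Dia (not q or not p), 1
5. not p, 2
6. not q or not p, 3
7. not p, 3
Accessibility: 0R1, 1R2, 1R3
The negation has an open branch (countermodel exists).

Invalid (countermodel exists)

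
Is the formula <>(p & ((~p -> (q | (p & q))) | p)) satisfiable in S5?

Satisfiable

1. <>(p & ((~p -> (q | (p & q))) | p)), u
2. p & ((~p -> (q | (p & q))) | p), v
3. p, v
4. (~p -> (q | (p & q))) | p, v
Accessibility: uRu, uRv, vRu, vRv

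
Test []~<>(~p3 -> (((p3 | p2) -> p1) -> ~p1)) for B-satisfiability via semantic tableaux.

1. []~<>(~p3 -> (((p3 | p2) -> p1) -> ~p1)), w0
2. ~<>(~p3 -> (((p3 | p2) -> p1) -> ~p1)), w0
3. ~(~p3 -> (((p3 | p2) -> p1) -> ~p1)), w0
4. ~p3, w0
5. ~(((p3 | p2) -> p1) -> ~p1), w0
6. (p3 | p2) -> p1, w0
7. p1, w0
Accessibility: w0Rw0

Satisfiable (open branch found)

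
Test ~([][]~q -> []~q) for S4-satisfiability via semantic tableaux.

No, unsatisfiable

1. ~([][]~q -> []~q), w0
2. [][]~q, w0   [~->-rule on 1]
3. ~[]~q, w0   [~->-rule on 1]
4. []~q, w0   [[]-rule on 2 via w0Rw0]
5. ~q, w0   [[]-rule on 4 via w0Rw0]
6. q, w1   [~[]-rule on 3: fresh world w1, w0Rw1]
7. []~q, w1   [[]-rule on 2 via w0Rw1]
8. ~q, w1   [[]-rule on 4 via w0Rw1]
Accessibility: w0Rw0, w0Rw1, w1Rw1
Branch closes: q and ~q both at w1.
All branches of the tableau close; one closing branch shown above.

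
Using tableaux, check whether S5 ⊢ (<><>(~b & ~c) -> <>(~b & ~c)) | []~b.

Tableau for the negation ~((<><>(~b & ~c) -> <>(~b & ~c)) | []~b):
1. ~((<><>(~b & ~c) -> <>(~b & ~c)) | []~b), u
2. ~(<><>(~b & ~c) -> <>(~b & ~c)), u
3. ~[]~b, u
4. <><>(~b & ~c), u
5. ~<>(~b & ~c), u
6. ~(~b & ~c), u
7. c, u
8. b, v
9. ~(~b & ~c), v
10. c, v
11. <>(~b & ~c), w
12. ~(~b & ~c), w
13. c, w
14. ~b & ~c, x
15. ~b, x
16. ~c, x
17. ~(~b & ~c), x
18. c, x
Accessibility: uRu, uRv, uRw, uRx, vRu, vRv, vRw, vRx, wRu, wRv, wRw, wRx, xRu, xRv, xRw, xRx
Branch closes: c and ~c both at x.
All branches of the negation close; one closing branch shown above.

Valid in S5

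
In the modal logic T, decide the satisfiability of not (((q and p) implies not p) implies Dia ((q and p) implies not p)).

1. not (((q and p) implies not p) implies Dia ((q and p) implies not p)), u
2. (q and p) implies not p, u
3. not Dia ((q and p) implies not p), u
4. not ((q and p) implies not p), u
5. q and p, u
6. p, u
7. q, u
8. not (q and p), u
9. not p, u
Accessibility: uRu
Branch closes: p and not p both at u.
All branches of the tableau close; one closing branch shown above.

Unsatisfiable (every branch closes)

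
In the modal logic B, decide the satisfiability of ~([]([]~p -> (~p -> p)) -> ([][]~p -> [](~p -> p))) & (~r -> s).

1. ~([]([]~p -> (~p -> p)) -> ([][]~p -> [](~p -> p))) & (~r -> s), w0
2. ~([]([]~p -> (~p -> p)) -> ([][]~p -> [](~p -> p))), w0
3. ~r -> s, w0
4. []([]~p -> (~p -> p)), w0
5. ~([][]~p -> [](~p -> p)), w0
6. [][]~p, w0
7. ~[](~p -> p), w0
8. []~p -> (~p -> p), w0
9. []~p, w0
10. ~p, w0
11. s, w0
12. ~[]~p, w0
13. ~(~p -> p), w1
14. ~p, w1
15. []~p -> (~p -> p), w1
16. []~p, w1
17. ~[]~p, w1
18. p, w2
19. []~p -> (~p -> p), w2
20. []~p, w2
21. ~p, w2
Accessibility: w0Rw0, w0Rw1, w0Rw2, w1Rw0, w1Rw1, w2Rw0, w2Rw2
Branch closes: p and ~p both at w2.
All branches of the tableau close; one closing branch shown above.

No, unsatisfiable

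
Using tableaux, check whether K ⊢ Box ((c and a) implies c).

Tableau for the negation not Box ((c and a) implies c):
1. not Box ((c and a) implies c), u
2. not ((c and a) implies c), v   [neg-Box-rule on 1: fresh world v, uRv]
3. c and a, v   [neg-implies-rule on 2]
4. not c, v   [neg-implies-rule on 2]
5. c, v   [and-rule on 3]
6. a, v   [and-rule on 3]
Accessibility: uRv
Branch closes: c and not c both at v.
Every branch of the negation's tableau closes; the branch above is one of them.

Valid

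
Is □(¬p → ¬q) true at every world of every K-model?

Invalid (countermodel exists)

Tableau for the negation ¬□(¬p → ¬q):
1. ¬□(¬p → ¬q), u
2. ¬(¬p → ¬q), v
3. ¬p, v
4. q, v
Accessibility: uRv
The negation has an open branch (countermodel exists).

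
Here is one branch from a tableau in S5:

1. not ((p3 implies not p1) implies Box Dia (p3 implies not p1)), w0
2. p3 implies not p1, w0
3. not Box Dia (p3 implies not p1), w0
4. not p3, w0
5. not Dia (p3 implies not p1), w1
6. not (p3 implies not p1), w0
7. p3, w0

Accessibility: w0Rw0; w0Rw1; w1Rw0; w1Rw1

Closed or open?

Yes, closed

Both p3 and not p3 appear at w0.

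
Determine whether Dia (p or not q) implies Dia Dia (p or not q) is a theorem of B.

Tableau for the negation not (Dia (p or not q) implies Dia Dia (p or not q)):
1. not (Dia (p or not q) implies Dia Dia (p or not q)), w0
2. Dia (p or not q), w0
3. not Dia Dia (p or not q), w0
4. not Dia (p or not q), w0
5. not (p or not q), w0
6. not p, w0
7. q, w0
8. p or not q, w1
9. not Dia (p or not q), w1
10. not (p or not q), w1
11. not p, w1
12. q, w1
13. not q, w1
Accessibility: w0Rw0, w0Rw1, w1Rw0, w1Rw1
Branch closes: q and not q both at w1.
Every branch of the negation's tableau closes; the branch above is one of them.

Valid in B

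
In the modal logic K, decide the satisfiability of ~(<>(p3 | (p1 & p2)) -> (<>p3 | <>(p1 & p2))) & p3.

No, unsatisfiable

1. ~(<>(p3 | (p1 & p2)) -> (<>p3 | <>(p1 & p2))) & p3, 0
2. ~(<>(p3 | (p1 & p2)) -> (<>p3 | <>(p1 & p2))), 0
3. p3, 0
4. <>(p3 | (p1 & p2)), 0
5. ~(<>p3 | <>(p1 & p2)), 0
6. ~<>p3, 0
7. ~<>(p1 & p2), 0
8. p3 | (p1 & p2), 1
9. ~p3, 1
10. ~(p1 & p2), 1
11. p1 & p2, 1
12. p1, 1
13. p2, 1
14. ~p2, 1
Accessibility: 0R1
Branch closes: p2 and ~p2 both at 1.
(One branch shown.) All branches close.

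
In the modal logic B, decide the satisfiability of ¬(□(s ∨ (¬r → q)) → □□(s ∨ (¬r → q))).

Yes, satisfiable

1. ¬(□(s ∨ (¬r → q)) → □□(s ∨ (¬r → q))), w0
2. □(s ∨ (¬r → q)), w0
3. ¬□□(s ∨ (¬r → q)), w0
4. s ∨ (¬r → q), w0
5. ¬r → q, w0
6. q, w0
7. ¬□(s ∨ (¬r → q)), w1
8. s ∨ (¬r → q), w1
9. ¬r → q, w1
10. q, w1
11. ¬(s ∨ (¬r → q)), w2
12. ¬s, w2
13. ¬(¬r → q), w2
14. ¬r, w2
15. ¬q, w2
Accessibility: w0Rw0, w0Rw1, w1Rw0, w1Rw1, w1Rw2, w2Rw1, w2Rw2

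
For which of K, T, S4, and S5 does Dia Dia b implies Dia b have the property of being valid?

S4, S5

S4-tableau for the negation not (Dia Dia b implies Dia b):
1. not (Dia Dia b implies Dia b), u
2. Dia Dia b, u   [neg-implies-rule on 1]
3. not Dia b, u   [neg-implies-rule on 1]
4. not b, u   [neg-Dia-rule on 3 via uRu]
5. Dia b, v   [Dia-rule on 2: fresh world v, uRv]
6. not b, v   [neg-Dia-rule on 3 via uRv]
7. b, w   [Dia-rule on 5: fresh world w, vRw]
8. not b, w   [neg-Dia-rule on 3 via uRw]
Accessibility: uRu, uRv, uRw, vRv, vRw, wRw
Branch closes: b and not b both at w.
Every branch closes (one shown): valid in S4, hence also in S5 (every theorem of S4 is a theorem of S5).
T-tableau for the negation not (Dia Dia b implies Dia b):
1. not (Dia Dia b implies Dia b), u
2. Dia Dia b, u   [neg-implies-rule on 1]
3. not Dia b, u   [neg-implies-rule on 1]
4. not b, u   [neg-Dia-rule on 3 via uRu]
5. Dia b, v   [Dia-rule on 2: fresh world v, uRv]
6. not b, v   [neg-Dia-rule on 3 via uRv]
7. b, w   [Dia-rule on 5: fresh world w, vRw]
Accessibility: uRu, uRv, vRv, vRw, wRw
Complete open branch: countermodel on a T-frame, so not valid in T, nor in K (the same frame is also a K-frame).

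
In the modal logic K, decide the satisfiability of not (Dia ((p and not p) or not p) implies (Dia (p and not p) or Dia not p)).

1. not (Dia ((p and not p) or not p) implies (Dia (p and not p) or Dia not p)), u
2. Dia ((p and not p) or not p), u
3. not (Dia (p and not p) or Dia not p), u
4. not Dia (p and not p), u
5. not Dia not p, u
6. (p and not p) or not p, v
7. not (p and not p), v
8. p, v
9. p and not p, v
10. not p, v
Accessibility: uRv
Branch closes: p and not p both at v.
Every branch closes; the branch above is one of them.

Unsatisfiable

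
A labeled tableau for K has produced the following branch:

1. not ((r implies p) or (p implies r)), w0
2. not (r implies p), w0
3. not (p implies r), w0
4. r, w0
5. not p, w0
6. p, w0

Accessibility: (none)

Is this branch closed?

Both p and not p appear at w0.

Yes, closed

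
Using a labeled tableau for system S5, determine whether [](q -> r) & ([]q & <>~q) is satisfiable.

1. [](q -> r) & ([]q & <>~q), 0
2. [](q -> r), 0
3. []q & <>~q, 0
4. []q, 0
5. <>~q, 0
6. q -> r, 0
7. q, 0
8. r, 0
9. ~q, 1
10. q -> r, 1
11. q, 1
Accessibility: 0R0, 0R1, 1R0, 1R1
Branch closes: q and ~q both at 1.
Every branch closes; the branch above is one of them.

Unsatisfiable (every branch closes)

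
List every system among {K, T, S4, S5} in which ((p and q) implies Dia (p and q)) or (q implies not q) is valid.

T-tableau for the negation not (((p and q) implies Dia (p and q)) or (q implies not q)):
1. not (((p and q) implies Dia (p and q)) or (q implies not q)), w0
2. not ((p and q) implies Dia (p and q)), w0   [neg-or-rule on 1]
3. not (q implies not q), w0   [neg-or-rule on 1]
4. p and q, w0   [neg-implies-rule on 2]
5. not Dia (p and q), w0   [neg-implies-rule on 2]
6. q, w0   [neg-implies-rule on 3]
7. p, w0   [and-rule on 4]
8. not (p and q), w0   [neg-Dia-rule on 5 via w0Rw0]
9. not q, w0   [neg-and-rule on 8 (branches; this branch)]
Accessibility: w0Rw0
Branch closes: q and not q both at w0.
Every branch closes (one shown): valid in T, hence also in S4, S5 (every theorem of T is a theorem of S4 and S5).
K-tableau for the negation not (((p and q) implies Dia (p and q)) or (q implies not q)):
1. not (((p and q) implies Dia (p and q)) or (q implies not q)), w0
2. not ((p and q) implies Dia (p and q)), w0   [neg-or-rule on 1]
3. not (q implies not q), w0   [neg-or-rule on 1]
4. p and q, w0   [neg-implies-rule on 2]
5. not Dia (p and q), w0   [neg-implies-rule on 2]
6. q, w0   [neg-implies-rule on 3]
7. p, w0   [and-rule on 4]
Complete open branch: countermodel on a K-frame, so not valid in K.

T, S4, S5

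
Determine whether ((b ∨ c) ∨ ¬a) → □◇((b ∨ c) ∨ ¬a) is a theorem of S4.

Invalid (countermodel exists)

Tableau for the negation ¬(((b ∨ c) ∨ ¬a) → □◇((b ∨ c) ∨ ¬a)):
1. ¬(((b ∨ c) ∨ ¬a) → □◇((b ∨ c) ∨ ¬a)), w0
2. (b ∨ c) ∨ ¬a, w0
3. ¬□◇((b ∨ c) ∨ ¬a), w0
4. ¬a, w0
5. ¬◇((b ∨ c) ∨ ¬a), w1
6. ¬((b ∨ c) ∨ ¬a), w1
7. ¬(b ∨ c), w1
8. a, w1
9. ¬b, w1
10. ¬c, w1
Accessibility: w0Rw0, w0Rw1, w1Rw1
The negation has an open branch (countermodel exists).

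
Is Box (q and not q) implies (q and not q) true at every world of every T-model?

Tableau for the negation not (Box (q and not q) implies (q and not q)):
1. not (Box (q and not q) implies (q and not q)), w0
2. Box (q and not q), w0
3. not (q and not q), w0
4. q and not q, w0
5. q, w0
6. not q, w0
Accessibility: w0Rw0
Branch closes: q and not q both at w0.
All branches of the negation close; one closing branch shown above.

Valid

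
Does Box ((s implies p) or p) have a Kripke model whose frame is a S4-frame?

Yes, satisfiable

1. Box ((s implies p) or p), 0
2. (s implies p) or p, 0
3. p, 0
Accessibility: 0R0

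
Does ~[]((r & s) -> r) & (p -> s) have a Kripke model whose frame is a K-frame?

1. ~[]((r & s) -> r) & (p -> s), 0
2. ~[]((r & s) -> r), 0   [&-rule on 1]
3. p -> s, 0   [&-rule on 1]
4. s, 0   [->-rule on 3 (branches; this branch)]
5. ~((r & s) -> r), 1   [~[]-rule on 2: fresh world 1, 0R1]
6. r & s, 1   [~->-rule on 5]
7. ~r, 1   [~->-rule on 5]
8. r, 1   [&-rule on 6]
9. s, 1   [&-rule on 6]
Accessibility: 0R1
Branch closes: r and ~r both at 1.
(One branch shown.) All branches close.

Unsatisfiable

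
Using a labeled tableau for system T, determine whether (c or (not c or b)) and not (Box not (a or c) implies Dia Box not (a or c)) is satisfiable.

No, unsatisfiable

1. (c or (not c or b)) and not (Box not (a or c) implies Dia Box not (a or c)), u
2. c or (not c or b), u
3. not (Box not (a or c) implies Dia Box not (a or c)), u
4. Box not (a or c), u
5. not Dia Box not (a or c), u
6. not (a or c), u
7. not a, u
8. not c, u
9. not Box not (a or c), u
10. not c or b, u
11. b, u
12. a or c, v
13. not (a or c), v
14. not a, v
15. not c, v
16. not Box not (a or c), v
17. c, v
Accessibility: uRu, uRv, vRv
Branch closes: c and not c both at v.
All branches of the tableau close; one closing branch shown above.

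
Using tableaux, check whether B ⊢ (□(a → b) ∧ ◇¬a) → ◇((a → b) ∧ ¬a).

Tableau for the negation ¬((□(a → b) ∧ ◇¬a) → ◇((a → b) ∧ ¬a)):
1. ¬((□(a → b) ∧ ◇¬a) → ◇((a → b) ∧ ¬a)), u
2. □(a → b) ∧ ◇¬a, u
3. ¬◇((a → b) ∧ ¬a), u
4. □(a → b), u
5. ◇¬a, u
6. ¬((a → b) ∧ ¬a), u
7. a → b, u
8. a, u
9. b, u
10. ¬a, v
11. ¬((a → b) ∧ ¬a), v
12. a → b, v
13. ¬(a → b), v
14. a, v
15. ¬b, v
Accessibility: uRu, uRv, vRu, vRv
Branch closes: a and ¬a both at v.
All branches of the negation close; one closing branch shown above.

Valid in B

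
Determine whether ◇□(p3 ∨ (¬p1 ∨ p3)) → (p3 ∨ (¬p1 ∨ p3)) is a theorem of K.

No, not valid

Tableau for the negation ¬(◇□(p3 ∨ (¬p1 ∨ p3)) → (p3 ∨ (¬p1 ∨ p3))):
1. ¬(◇□(p3 ∨ (¬p1 ∨ p3)) → (p3 ∨ (¬p1 ∨ p3))), 0
2. ◇□(p3 ∨ (¬p1 ∨ p3)), 0
3. ¬(p3 ∨ (¬p1 ∨ p3)), 0
4. ¬p3, 0
5. ¬(¬p1 ∨ p3), 0
6. p1, 0
7. □(p3 ∨ (¬p1 ∨ p3)), 1
Accessibility: 0R1
The negation has an open branch (countermodel exists).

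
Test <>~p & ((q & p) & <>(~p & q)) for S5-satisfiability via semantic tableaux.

Satisfiable

1. <>~p & ((q & p) & <>(~p & q)), w0
2. <>~p, w0
3. (q & p) & <>(~p & q), w0
4. q & p, w0
5. <>(~p & q), w0
6. q, w0
7. p, w0
8. ~p, w1
9. ~p & q, w2
10. ~p, w2
11. q, w2
Accessibility: w0Rw0, w0Rw1, w0Rw2, w1Rw0, w1Rw1, w1Rw2, w2Rw0, w2Rw1, w2Rw2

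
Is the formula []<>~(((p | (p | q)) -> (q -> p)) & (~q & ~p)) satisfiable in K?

Yes, satisfiable

1. []<>~(((p | (p | q)) -> (q -> p)) & (~q & ~p)), u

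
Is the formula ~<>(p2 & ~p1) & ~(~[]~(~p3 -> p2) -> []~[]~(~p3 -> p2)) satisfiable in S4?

Satisfiable

1. ~<>(p2 & ~p1) & ~(~[]~(~p3 -> p2) -> []~[]~(~p3 -> p2)), u
2. ~<>(p2 & ~p1), u
3. ~(~[]~(~p3 -> p2) -> []~[]~(~p3 -> p2)), u
4. ~[]~(~p3 -> p2), u
5. ~[]~[]~(~p3 -> p2), u
6. ~(p2 & ~p1), u
7. p1, u
8. ~p3 -> p2, v
9. ~(p2 & ~p1), v
10. p2, v
11. p1, v
12. []~(~p3 -> p2), w
13. ~(p2 & ~p1), w
14. ~(~p3 -> p2), w
15. ~p3, w
16. ~p2, w
17. p1, w
Accessibility: uRu, uRv, uRw, vRv, wRw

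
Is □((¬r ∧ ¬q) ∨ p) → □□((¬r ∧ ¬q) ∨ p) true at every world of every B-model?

Not valid

Tableau for the negation ¬(□((¬r ∧ ¬q) ∨ p) → □□((¬r ∧ ¬q) ∨ p)):
1. ¬(□((¬r ∧ ¬q) ∨ p) → □□((¬r ∧ ¬q) ∨ p)), u
2. □((¬r ∧ ¬q) ∨ p), u
3. ¬□□((¬r ∧ ¬q) ∨ p), u
4. (¬r ∧ ¬q) ∨ p, u
5. p, u
6. ¬□((¬r ∧ ¬q) ∨ p), v
7. (¬r ∧ ¬q) ∨ p, v
8. p, v
9. ¬((¬r ∧ ¬q) ∨ p), w
10. ¬(¬r ∧ ¬q), w
11. ¬p, w
12. q, w
Accessibility: uRu, uRv, vRu, vRv, vRw, wRv, wRw
The negation has an open branch (countermodel exists).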